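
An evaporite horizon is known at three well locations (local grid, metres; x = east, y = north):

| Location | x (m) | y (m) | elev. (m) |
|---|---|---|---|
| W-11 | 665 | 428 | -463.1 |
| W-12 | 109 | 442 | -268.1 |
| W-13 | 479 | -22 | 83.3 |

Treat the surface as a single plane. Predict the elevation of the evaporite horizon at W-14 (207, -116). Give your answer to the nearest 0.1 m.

Two edge vectors: W-11→W-12 = (-556, 14, 195), W-11→W-13 = (-186, -450, 546.4).
Normal n = (W-11→W-12) × (W-11→W-13) = (95399.6, 267528.4, 252804).
So ∂z/∂x = −n_x/n_z = −0.37737 and ∂z/∂y = −n_y/n_z = −1.05824.
Intercept c from W-11: -463.1 + 250.95 + 452.93 = 240.78.
At (207, -116): z = −78.1 + 122.8 + 240.78 = 285.4 m.

285.4 m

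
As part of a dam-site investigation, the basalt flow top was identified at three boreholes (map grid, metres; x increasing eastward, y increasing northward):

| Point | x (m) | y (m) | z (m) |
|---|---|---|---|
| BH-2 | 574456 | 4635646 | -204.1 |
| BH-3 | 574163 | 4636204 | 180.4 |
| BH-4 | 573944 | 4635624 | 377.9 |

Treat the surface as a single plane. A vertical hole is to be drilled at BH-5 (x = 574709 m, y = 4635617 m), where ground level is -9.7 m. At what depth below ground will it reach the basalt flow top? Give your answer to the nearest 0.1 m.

485.6 m

Two edge vectors: BH-2→BH-3 = (-293, 558, 384.5), BH-2→BH-4 = (-512, -22, 582).
Normal n = (BH-2→BH-3) × (BH-2→BH-4) = (333215, -26338, 292142).
So ∂z/∂x = −n_x/n_z = −1.140592589 and ∂z/∂y = −n_y/n_z = 0.090154788.
Intercept c from BH-2: -204.1 + 655220.26 − 417925.68 = 237090.47.
At (574709, 4635617): z_contact = −655508.83 + 417923.07 + 237090.47 = -495.28 m.
Depth below ground = -9.7 − (-495.28) = 485.6 m.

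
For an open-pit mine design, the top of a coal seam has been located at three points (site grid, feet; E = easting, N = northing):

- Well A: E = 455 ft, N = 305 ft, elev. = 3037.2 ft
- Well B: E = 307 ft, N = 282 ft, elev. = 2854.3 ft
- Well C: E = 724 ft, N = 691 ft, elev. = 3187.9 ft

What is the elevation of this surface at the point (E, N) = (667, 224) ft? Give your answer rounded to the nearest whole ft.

3359 ft

Two edge vectors: Well A→Well B = (-148, -23, -182.9), Well A→Well C = (269, 386, 150.7).
Normal n = (Well A→Well B) × (Well A→Well C) = (67133.3, -26896.5, -50941).
So ∂z/∂E = −n_x/n_z = 1.31786 and ∂z/∂N = −n_y/n_z = −0.52799.
Intercept c from Well A: 3037.2 − 599.63 + 161.04 = 2598.61.
At (667, 224): z = 879.0 − 118.3 + 2598.61 = 3359.4 ft.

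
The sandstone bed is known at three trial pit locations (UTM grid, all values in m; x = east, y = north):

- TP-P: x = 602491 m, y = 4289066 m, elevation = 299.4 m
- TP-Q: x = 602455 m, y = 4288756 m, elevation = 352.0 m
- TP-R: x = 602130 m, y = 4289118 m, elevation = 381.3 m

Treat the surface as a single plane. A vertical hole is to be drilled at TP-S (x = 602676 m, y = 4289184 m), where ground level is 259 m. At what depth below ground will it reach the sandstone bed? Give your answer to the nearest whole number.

Let the plane be z = a·x + b·y + c.
TP-Q−TP-P: −36a − 310b = 52.6;  TP-R−TP-P: −361a + 52b = 81.9.
Solving gives a = −0.24717618, b = −0.14097309.
Then c = 299.4 − a·602491 − b·4289066 = 753863.71.
At (602676, 4289184): z_contact = −148967.2 − 604659.5 + 753863.71 = 237.0 m.
Depth below ground = 259 − 237.0 = 22 m.

22 m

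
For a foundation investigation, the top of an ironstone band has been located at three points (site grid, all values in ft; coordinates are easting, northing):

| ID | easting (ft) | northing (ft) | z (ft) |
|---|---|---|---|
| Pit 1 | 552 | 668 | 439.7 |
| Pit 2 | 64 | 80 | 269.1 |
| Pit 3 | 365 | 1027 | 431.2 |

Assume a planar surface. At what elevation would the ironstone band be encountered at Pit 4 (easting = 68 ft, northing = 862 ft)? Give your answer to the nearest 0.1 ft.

346.1 ft

Two edge vectors: Pit 1→Pit 2 = (-488, -588, -170.6), Pit 1→Pit 3 = (-187, 359, -8.5).
Normal n = (Pit 1→Pit 2) × (Pit 1→Pit 3) = (66243.4, 27754.2, -285148).
So ∂z/∂easting = −n_x/n_z = 0.232312 and ∂z/∂northing = −n_y/n_z = 0.097333.
Intercept c from Pit 1: 439.7 − 128.24 − 65.02 = 246.45.
At (68, 862): z = 15.8 + 83.9 + 246.45 = 346.1 ft.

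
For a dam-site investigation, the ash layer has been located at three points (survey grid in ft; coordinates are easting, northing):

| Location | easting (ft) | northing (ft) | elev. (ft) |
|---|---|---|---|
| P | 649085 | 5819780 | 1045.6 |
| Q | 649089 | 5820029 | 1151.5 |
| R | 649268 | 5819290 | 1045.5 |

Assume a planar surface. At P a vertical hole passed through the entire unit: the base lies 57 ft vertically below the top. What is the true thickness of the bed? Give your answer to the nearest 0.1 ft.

37.1 ft

Let the plane be z = a·easting + b·northing + c.
Q−P: 4a + 249b = 105.9;  R−P: 183a − 490b = −0.1.
Solving gives a = 1.09130, b = 0.40777.
|∇z| = √(a²+b²) = 1.16499, so dip δ = arctan(1.16499) = 49.36°.
True thickness = vertical thickness × cos δ = 57 × cos 49.36° = 37.1 ft.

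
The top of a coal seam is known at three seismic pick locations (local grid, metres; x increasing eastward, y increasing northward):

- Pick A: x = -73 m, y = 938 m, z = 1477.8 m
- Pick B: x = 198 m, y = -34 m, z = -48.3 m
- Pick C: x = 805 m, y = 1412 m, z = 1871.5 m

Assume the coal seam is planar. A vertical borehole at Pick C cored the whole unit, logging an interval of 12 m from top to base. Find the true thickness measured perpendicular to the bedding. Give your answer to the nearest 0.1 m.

6.6 m

Two edge vectors: Pick A→Pick B = (271, -972, -1526.1), Pick A→Pick C = (878, 474, 393.7).
Normal n = (Pick A→Pick B) × (Pick A→Pick C) = (340695, -1446608.5, 981870).
So ∂z/∂x = −n_x/n_z = −0.34699 and ∂z/∂y = −n_y/n_z = 1.47332.
|∇z| = √(a²+b²) = 1.51363, so dip δ = arctan(1.51363) = 56.55°.
True thickness = vertical thickness × cos δ = 12 × cos 56.55° = 6.6 m.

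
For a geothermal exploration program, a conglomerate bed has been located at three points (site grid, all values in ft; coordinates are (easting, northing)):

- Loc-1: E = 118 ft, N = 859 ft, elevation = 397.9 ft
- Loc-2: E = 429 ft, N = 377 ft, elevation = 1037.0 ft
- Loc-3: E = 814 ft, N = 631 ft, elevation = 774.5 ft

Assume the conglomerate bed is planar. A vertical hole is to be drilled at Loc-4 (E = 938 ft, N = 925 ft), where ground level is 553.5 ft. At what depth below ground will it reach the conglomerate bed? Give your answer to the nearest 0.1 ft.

Two edge vectors: Loc-1→Loc-2 = (311, -482, 639.1), Loc-1→Loc-3 = (696, -228, 376.6).
Normal n = (Loc-1→Loc-2) × (Loc-1→Loc-3) = (-35806.4, 327691, 264564).
So ∂z/∂E = −n_x/n_z = 0.13534 and ∂z/∂N = −n_y/n_z = −1.23861.
Intercept c from Loc-1: 397.9 − 15.97 + 1063.96 = 1445.89.
At (938, 925): z_contact = 126.95 − 1145.71 + 1445.89 = 427.13 ft.
Depth below ground = 553.5 − 427.13 = 126.4 ft.

126.4 ft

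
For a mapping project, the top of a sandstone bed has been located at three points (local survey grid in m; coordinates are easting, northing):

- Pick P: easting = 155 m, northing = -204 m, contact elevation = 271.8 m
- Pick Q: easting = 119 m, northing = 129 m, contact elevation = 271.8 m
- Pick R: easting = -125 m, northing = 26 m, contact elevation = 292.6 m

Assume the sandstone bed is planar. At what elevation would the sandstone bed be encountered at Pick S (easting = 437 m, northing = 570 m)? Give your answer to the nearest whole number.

Let the plane be z = a·easting + b·northing + c.
Pick Q−Pick P: −36a + 333b = 0;  Pick R−Pick P: −280a + 230b = 20.8.
Solving gives a = −0.08153, b = −0.00881.
Then c = 271.8 − a·155 − b·-204 = 282.64.
At (437, 570): z = −35.6 − 5.0 + 282.64 = 242.0 m.

242 m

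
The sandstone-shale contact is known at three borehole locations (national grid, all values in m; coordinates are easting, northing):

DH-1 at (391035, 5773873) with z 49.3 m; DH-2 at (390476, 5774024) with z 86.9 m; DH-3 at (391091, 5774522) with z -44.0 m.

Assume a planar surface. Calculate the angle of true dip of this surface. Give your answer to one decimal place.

Two edge vectors: DH-1→DH-2 = (-559, 151, 37.6), DH-1→DH-3 = (56, 649, -93.3).
Normal n = (DH-1→DH-2) × (DH-1→DH-3) = (-38490.7, -50049.1, -371247).
So ∂z/∂easting = −n_x/n_z = −0.10368 and ∂z/∂northing = −n_y/n_z = −0.13481.
Gradient magnitude |∇z| = √(a² + b²) = √(0.01075 + 0.01817) = 0.17007.
True dip = arctan(0.17007) = 9.7°, dipping toward NE (azimuth ≈ 038°).

9.7°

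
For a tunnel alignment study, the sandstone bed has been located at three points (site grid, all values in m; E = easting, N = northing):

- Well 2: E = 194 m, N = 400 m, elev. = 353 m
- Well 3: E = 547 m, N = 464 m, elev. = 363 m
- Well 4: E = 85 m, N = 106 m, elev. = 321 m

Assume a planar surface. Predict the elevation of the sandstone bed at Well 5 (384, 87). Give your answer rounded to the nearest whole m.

Let the plane be z = a·E + b·N + c.
Well 3−Well 2: 353a + 64b = 10;  Well 4−Well 2: −109a − 294b = −32.
Solving gives a = 0.00921, b = 0.10543.
Then c = 353 − a·194 − b·400 = 309.04.
At (384, 87): z = 3.5 + 9.2 + 309.04 = 321.8 m.

322 m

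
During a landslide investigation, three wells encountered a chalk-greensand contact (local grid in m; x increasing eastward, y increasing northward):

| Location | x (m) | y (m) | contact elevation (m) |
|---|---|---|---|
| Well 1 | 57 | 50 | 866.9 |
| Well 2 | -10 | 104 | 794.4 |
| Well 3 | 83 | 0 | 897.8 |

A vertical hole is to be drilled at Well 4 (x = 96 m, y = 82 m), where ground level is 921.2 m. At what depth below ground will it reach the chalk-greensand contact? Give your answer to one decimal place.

18.1 m

Two edge vectors: Well 1→Well 2 = (-67, 54, -72.5), Well 1→Well 3 = (26, -50, 30.9).
Normal n = (Well 1→Well 2) × (Well 1→Well 3) = (-1956.4, 185.3, 1946).
So ∂z/∂x = −n_x/n_z = 1.00534 and ∂z/∂y = −n_y/n_z = −0.09522.
Intercept c from Well 1: 866.9 − 57.30 + 4.76 = 814.36.
At (96, 82): z_contact = 96.51 − 7.81 + 814.36 = 903.06 m.
Depth below ground = 921.2 − 903.06 = 18.1 m.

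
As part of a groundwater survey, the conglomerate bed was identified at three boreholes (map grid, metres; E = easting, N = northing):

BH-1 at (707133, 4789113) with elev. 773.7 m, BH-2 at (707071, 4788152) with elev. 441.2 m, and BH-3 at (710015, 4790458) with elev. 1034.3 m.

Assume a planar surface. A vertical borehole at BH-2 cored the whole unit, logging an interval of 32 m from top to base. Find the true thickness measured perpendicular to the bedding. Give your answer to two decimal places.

Let the plane be z = a·E + b·N + c.
BH-2−BH-1: −62a − 961b = −332.5;  BH-3−BH-1: 2882a + 1345b = 260.6.
Solving gives a = −0.07325, b = 0.35072.
|∇z| = √(a²+b²) = 0.35829, so dip δ = arctan(0.35829) = 19.71°.
True thickness = vertical thickness × cos δ = 32 × cos 19.71° = 30.12 m.

30.12 m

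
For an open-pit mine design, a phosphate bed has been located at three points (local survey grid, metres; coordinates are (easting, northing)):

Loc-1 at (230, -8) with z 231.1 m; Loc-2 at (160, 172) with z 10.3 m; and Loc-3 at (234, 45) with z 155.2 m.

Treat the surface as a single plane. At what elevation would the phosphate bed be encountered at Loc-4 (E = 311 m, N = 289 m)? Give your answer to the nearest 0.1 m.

Two edge vectors: Loc-1→Loc-2 = (-70, 180, -220.8), Loc-1→Loc-3 = (4, 53, -75.9).
Normal n = (Loc-1→Loc-2) × (Loc-1→Loc-3) = (-1959.6, -6196.2, -4430).
So ∂z/∂E = −n_x/n_z = −0.44235 and ∂z/∂N = −n_y/n_z = −1.39869.
Intercept c from Loc-1: 231.1 + 101.74 − 11.19 = 321.65.
At (311, 289): z = −137.6 − 404.2 + 321.65 = -220.1 m.

-220.1 m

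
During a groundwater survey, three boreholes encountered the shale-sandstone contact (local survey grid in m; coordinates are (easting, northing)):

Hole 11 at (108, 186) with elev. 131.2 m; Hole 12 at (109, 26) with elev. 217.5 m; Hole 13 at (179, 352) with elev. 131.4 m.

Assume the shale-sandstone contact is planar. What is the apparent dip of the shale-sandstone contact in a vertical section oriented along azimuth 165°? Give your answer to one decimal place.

Two edge vectors: Hole 11→Hole 12 = (1, -160, 86.3), Hole 11→Hole 13 = (71, 166, 0.2).
Normal n = (Hole 11→Hole 12) × (Hole 11→Hole 13) = (-14357.8, 6127.1, 11526).
So ∂z/∂E = −n_x/n_z = 1.24569 and ∂z/∂N = −n_y/n_z = −0.53159.
Unit vector along 165° is (sin 165°, cos 165°) = (0.2588, -0.9659).
Slope in that direction = a·(0.2588) + b·(-0.9659) = 0.83588.
Apparent dip = arctan|0.83588| = 39.9° (true dip is 53.6°, so apparent ≤ true as expected).

39.9°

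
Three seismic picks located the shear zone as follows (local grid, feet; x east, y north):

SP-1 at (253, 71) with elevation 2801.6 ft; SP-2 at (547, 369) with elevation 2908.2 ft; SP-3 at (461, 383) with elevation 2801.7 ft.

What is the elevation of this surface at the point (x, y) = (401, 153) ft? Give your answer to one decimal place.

2905.9 ft

Two edge vectors: SP-1→SP-2 = (294, 298, 106.6), SP-1→SP-3 = (208, 312, 0.1).
Normal n = (SP-1→SP-2) × (SP-1→SP-3) = (-33229.4, 22143.4, 29744).
So ∂z/∂x = −n_x/n_z = 1.11718 and ∂z/∂y = −n_y/n_z = −0.74447.
Intercept c from SP-1: 2801.6 − 282.65 + 52.86 = 2571.81.
At (401, 153): z = 448.0 − 113.9 + 2571.81 = 2905.9 ft.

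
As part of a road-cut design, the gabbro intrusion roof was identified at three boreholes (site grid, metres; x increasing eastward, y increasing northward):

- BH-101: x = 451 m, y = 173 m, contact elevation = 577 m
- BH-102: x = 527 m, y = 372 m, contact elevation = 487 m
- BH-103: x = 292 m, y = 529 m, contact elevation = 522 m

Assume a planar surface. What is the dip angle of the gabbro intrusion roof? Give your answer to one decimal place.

25.5°

Two edge vectors: BH-101→BH-102 = (76, 199, -90), BH-101→BH-103 = (-159, 356, -55).
Normal n = (BH-101→BH-102) × (BH-101→BH-103) = (21095, 18490, 58697).
So ∂z/∂x = −n_x/n_z = −0.35939 and ∂z/∂y = −n_y/n_z = −0.31501.
Gradient magnitude |∇z| = √(a² + b²) = √(0.12916 + 0.09923) = 0.47790.
True dip = arctan(0.47790) = 25.5°, dipping toward NE (azimuth ≈ 049°).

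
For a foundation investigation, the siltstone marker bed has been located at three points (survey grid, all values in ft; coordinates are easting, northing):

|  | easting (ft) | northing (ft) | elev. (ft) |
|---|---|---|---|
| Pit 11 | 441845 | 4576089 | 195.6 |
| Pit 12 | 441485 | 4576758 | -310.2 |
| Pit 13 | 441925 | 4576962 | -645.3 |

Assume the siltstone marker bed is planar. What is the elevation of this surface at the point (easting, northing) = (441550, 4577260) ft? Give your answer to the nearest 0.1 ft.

-800.0 ft

Let the plane be z = a·easting + b·northing + c.
Pit 12−Pit 11: −360a + 669b = −505.8;  Pit 13−Pit 11: 80a + 873b = −840.9.
Solving gives a = −0.328979608, b = −0.933083197.
Then c = 195.6 − a·441845 − b·4576089 = 4415425.35.
At (441550, 4577260): z = −145260.9 − 4270964.4 + 4415425.35 = -800.0 ft.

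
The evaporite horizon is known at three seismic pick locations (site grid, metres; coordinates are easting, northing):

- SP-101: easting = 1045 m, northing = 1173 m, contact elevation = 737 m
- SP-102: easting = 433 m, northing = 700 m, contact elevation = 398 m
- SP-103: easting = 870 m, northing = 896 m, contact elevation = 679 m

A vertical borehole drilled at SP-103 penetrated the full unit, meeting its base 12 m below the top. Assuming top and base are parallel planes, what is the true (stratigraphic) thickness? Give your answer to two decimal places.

9.31 m

Two edge vectors: SP-101→SP-102 = (-612, -473, -339), SP-101→SP-103 = (-175, -277, -58).
Normal n = (SP-101→SP-102) × (SP-101→SP-103) = (-66469, 23829, 86749).
So ∂z/∂easting = −n_x/n_z = 0.76622 and ∂z/∂northing = −n_y/n_z = −0.27469.
|∇z| = √(a²+b²) = 0.81397, so dip δ = arctan(0.81397) = 39.14°.
True thickness = vertical thickness × cos δ = 12 × cos 39.14° = 9.31 m.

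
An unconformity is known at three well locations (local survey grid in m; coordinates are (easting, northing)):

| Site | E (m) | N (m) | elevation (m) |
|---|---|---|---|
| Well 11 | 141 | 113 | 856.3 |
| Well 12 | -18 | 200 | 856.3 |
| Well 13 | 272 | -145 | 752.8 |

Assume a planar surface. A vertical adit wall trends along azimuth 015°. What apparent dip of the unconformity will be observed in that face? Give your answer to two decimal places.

31.60°

Let the plane be z = a·E + b·N + c.
Well 12−Well 11: −159a + 87b = 0;  Well 13−Well 11: 131a − 258b = −103.5.
Solving gives a = 0.30395, b = 0.55549.
Unit vector along 015° is (sin 15°, cos 15°) = (0.2588, 0.9659).
Slope in that direction = a·(0.2588) + b·(0.9659) = 0.61523.
Apparent dip = arctan|0.61523| = 31.60° (true dip is 32.3°, so apparent ≤ true as expected).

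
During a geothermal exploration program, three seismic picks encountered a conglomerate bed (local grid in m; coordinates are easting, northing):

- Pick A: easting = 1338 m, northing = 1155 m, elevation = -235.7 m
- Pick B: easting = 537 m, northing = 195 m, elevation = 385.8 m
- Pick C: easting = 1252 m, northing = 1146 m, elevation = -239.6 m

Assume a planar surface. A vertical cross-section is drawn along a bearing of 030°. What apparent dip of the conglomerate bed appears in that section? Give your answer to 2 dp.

Two edge vectors: Pick A→Pick B = (-801, -960, 621.5), Pick A→Pick C = (-86, -9, -3.9).
Normal n = (Pick A→Pick B) × (Pick A→Pick C) = (9337.5, -56572.9, -75351).
So ∂z/∂easting = −n_x/n_z = 0.12392 and ∂z/∂northing = −n_y/n_z = −0.75079.
Unit vector along 030° is (sin 30°, cos 30°) = (0.5000, 0.8660).
Slope in that direction = a·(0.5000) + b·(0.8660) = −0.58824.
Apparent dip = arctan|0.58824| = 30.47° (true dip is 37.3°, so apparent ≤ true as expected).

30.47°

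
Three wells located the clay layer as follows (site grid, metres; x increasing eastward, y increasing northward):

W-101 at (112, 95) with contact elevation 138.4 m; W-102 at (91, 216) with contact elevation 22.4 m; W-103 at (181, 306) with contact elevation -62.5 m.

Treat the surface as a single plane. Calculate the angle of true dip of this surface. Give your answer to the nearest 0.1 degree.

Two edge vectors: W-101→W-102 = (-21, 121, -116), W-101→W-103 = (69, 211, -200.9).
Normal n = (W-101→W-102) × (W-101→W-103) = (167.1, -12222.9, -12780).
So ∂z/∂x = −n_x/n_z = 0.01308 and ∂z/∂y = −n_y/n_z = −0.95641.
Gradient magnitude |∇z| = √(a² + b²) = √(0.00017 + 0.91472) = 0.95650.
True dip = arctan(0.95650) = 43.7°, dipping toward N (azimuth ≈ 359°).

43.7°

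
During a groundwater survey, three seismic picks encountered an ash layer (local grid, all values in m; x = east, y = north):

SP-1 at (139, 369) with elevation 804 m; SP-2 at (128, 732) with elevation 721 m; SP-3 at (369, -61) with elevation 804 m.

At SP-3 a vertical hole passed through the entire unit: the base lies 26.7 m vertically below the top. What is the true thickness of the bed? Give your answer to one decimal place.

Let the plane be z = a·x + b·y + c.
SP-2−SP-1: −11a + 363b = −83;  SP-3−SP-1: 230a − 430b = 0.
Solving gives a = −0.45315, b = −0.24238.
|∇z| = √(a²+b²) = 0.51390, so dip δ = arctan(0.51390) = 27.20°.
True thickness = vertical thickness × cos δ = 26.7 × cos 27.20° = 23.7 m.

23.7 m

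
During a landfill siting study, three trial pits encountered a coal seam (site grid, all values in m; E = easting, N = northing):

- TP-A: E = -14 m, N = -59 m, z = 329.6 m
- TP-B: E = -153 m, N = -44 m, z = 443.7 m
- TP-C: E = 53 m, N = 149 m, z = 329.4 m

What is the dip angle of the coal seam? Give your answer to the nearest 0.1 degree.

39.8°

Two edge vectors: TP-A→TP-B = (-139, 15, 114.1), TP-A→TP-C = (67, 208, -0.2).
Normal n = (TP-A→TP-B) × (TP-A→TP-C) = (-23735.8, 7616.9, -29917).
So ∂z/∂E = −n_x/n_z = −0.79339 and ∂z/∂N = −n_y/n_z = 0.25460.
Gradient magnitude |∇z| = √(a² + b²) = √(0.62947 + 0.06482) = 0.83324.
True dip = arctan(0.83324) = 39.8°, dipping toward ESE (azimuth ≈ 108°).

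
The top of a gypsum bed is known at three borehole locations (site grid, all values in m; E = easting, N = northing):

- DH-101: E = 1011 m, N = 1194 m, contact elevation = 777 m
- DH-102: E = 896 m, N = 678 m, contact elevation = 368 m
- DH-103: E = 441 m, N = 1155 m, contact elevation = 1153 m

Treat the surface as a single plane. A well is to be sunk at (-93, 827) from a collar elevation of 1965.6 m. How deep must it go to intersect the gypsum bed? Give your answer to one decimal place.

738.5 m

Two edge vectors: DH-101→DH-102 = (-115, -516, -409), DH-101→DH-103 = (-570, -39, 376).
Normal n = (DH-101→DH-102) × (DH-101→DH-103) = (-209967, 276370, -289635).
So ∂z/∂E = −n_x/n_z = −0.724937 and ∂z/∂N = −n_y/n_z = 0.954201.
Intercept c from DH-101: 777 + 732.91 − 1139.32 = 370.59.
At (-93, 827): z_contact = 67.42 + 789.12 + 370.59 = 1227.14 m.
Depth below ground = 1965.6 − 1227.14 = 738.5 m.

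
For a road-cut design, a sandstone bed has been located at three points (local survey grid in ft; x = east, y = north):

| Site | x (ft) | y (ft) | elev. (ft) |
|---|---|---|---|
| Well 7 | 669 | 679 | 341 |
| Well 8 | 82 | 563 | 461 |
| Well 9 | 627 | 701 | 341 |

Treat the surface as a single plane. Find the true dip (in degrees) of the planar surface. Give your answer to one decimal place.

17.7°

Two edge vectors: Well 7→Well 8 = (-587, -116, 120), Well 7→Well 9 = (-42, 22, 0).
Normal n = (Well 7→Well 8) × (Well 7→Well 9) = (-2640, -5040, -17786).
So ∂z/∂x = −n_x/n_z = −0.14843 and ∂z/∂y = −n_y/n_z = −0.28337.
Gradient magnitude |∇z| = √(a² + b²) = √(0.02203 + 0.08030) = 0.31989.
True dip = arctan(0.31989) = 17.7°, dipping toward NNE (azimuth ≈ 028°).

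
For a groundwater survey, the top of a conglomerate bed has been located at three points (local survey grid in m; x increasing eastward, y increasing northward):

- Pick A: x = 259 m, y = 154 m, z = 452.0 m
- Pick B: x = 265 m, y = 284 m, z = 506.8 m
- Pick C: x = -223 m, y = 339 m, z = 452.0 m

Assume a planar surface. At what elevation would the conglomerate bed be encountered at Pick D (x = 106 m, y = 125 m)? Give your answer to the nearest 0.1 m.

Let the plane be z = a·x + b·y + c.
Pick B−Pick A: 6a + 130b = 54.8;  Pick C−Pick A: −482a + 185b = 0.
Solving gives a = 0.15898, b = 0.41420.
Then c = 452 − a·259 − b·154 = 347.04.
At (106, 125): z = 16.9 + 51.8 + 347.04 = 415.7 m.

415.7 m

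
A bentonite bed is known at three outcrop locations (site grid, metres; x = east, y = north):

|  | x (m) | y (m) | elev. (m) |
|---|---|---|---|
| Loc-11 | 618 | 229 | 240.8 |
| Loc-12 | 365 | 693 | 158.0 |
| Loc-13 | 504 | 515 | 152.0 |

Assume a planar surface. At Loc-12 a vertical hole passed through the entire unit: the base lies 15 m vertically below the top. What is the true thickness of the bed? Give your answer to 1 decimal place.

10.0 m

Two edge vectors: Loc-11→Loc-12 = (-253, 464, -82.8), Loc-11→Loc-13 = (-114, 286, -88.8).
Normal n = (Loc-11→Loc-12) × (Loc-11→Loc-13) = (-17522.4, -13027.2, -19462).
So ∂z/∂x = −n_x/n_z = −0.90034 and ∂z/∂y = −n_y/n_z = −0.66937.
|∇z| = √(a²+b²) = 1.12190, so dip δ = arctan(1.12190) = 48.29°.
True thickness = vertical thickness × cos δ = 15 × cos 48.29° = 10.0 m.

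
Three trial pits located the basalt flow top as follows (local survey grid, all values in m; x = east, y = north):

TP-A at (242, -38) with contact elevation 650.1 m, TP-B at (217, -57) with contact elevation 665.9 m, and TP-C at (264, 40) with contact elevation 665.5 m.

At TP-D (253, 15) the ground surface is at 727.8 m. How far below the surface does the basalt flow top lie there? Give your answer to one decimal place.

Let the plane be z = a·x + b·y + c.
TP-B−TP-A: −25a − 19b = 15.8;  TP-C−TP-A: 22a + 78b = 15.4.
Solving gives a = −0.99543, b = 0.47820.
Then c = 650.1 − a·242 − b·-38 = 909.17.
At (253, 15): z_contact = −251.84 + 7.17 + 909.17 = 664.49 m.
Depth below ground = 727.8 − 664.49 = 63.3 m.

63.3 m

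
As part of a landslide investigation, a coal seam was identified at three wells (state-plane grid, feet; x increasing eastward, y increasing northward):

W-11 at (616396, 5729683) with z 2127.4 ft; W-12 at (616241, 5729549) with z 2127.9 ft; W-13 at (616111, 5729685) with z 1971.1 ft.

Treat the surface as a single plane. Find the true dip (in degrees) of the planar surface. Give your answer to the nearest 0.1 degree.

39.8°

Let the plane be z = a·x + b·y + c.
W-12−W-11: −155a − 134b = 0.5;  W-13−W-11: −285a + 2b = −156.3.
Solving gives a = 0.54398, b = −0.63296.
Gradient magnitude |∇z| = √(a² + b²) = √(0.29591 + 0.40064) = 0.83460.
True dip = arctan(0.83460) = 39.8°, dipping toward NW (azimuth ≈ 319°).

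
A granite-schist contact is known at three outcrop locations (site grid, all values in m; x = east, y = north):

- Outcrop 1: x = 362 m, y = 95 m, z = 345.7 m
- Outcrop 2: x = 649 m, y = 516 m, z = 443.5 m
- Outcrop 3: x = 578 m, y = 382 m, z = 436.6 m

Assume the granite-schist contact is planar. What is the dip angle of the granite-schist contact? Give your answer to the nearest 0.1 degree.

Two edge vectors: Outcrop 1→Outcrop 2 = (287, 421, 97.8), Outcrop 1→Outcrop 3 = (216, 287, 90.9).
Normal n = (Outcrop 1→Outcrop 2) × (Outcrop 1→Outcrop 3) = (10200.3, -4963.5, -8567).
So ∂z/∂x = −n_x/n_z = 1.19065 and ∂z/∂y = −n_y/n_z = −0.57937.
Gradient magnitude |∇z| = √(a² + b²) = √(1.41765 + 0.33567) = 1.32413.
True dip = arctan(1.32413) = 52.9°, dipping toward WNW (azimuth ≈ 296°).

52.9°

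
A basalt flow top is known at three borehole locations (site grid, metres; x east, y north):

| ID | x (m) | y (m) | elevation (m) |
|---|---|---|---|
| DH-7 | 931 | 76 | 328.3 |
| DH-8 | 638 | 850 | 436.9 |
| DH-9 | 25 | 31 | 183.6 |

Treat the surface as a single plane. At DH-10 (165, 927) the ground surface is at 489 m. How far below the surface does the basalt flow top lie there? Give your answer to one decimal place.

Two edge vectors: DH-7→DH-8 = (-293, 774, 108.6), DH-7→DH-9 = (-906, -45, -144.7).
Normal n = (DH-7→DH-8) × (DH-7→DH-9) = (-107110.8, -140788.7, 714429).
So ∂z/∂x = −n_x/n_z = 0.14993 and ∂z/∂y = −n_y/n_z = 0.19706.
Intercept c from DH-7: 328.3 − 139.58 − 14.98 = 173.74.
At (165, 927): z_contact = 24.74 + 182.68 + 173.74 = 381.16 m.
Depth below ground = 489 − 381.16 = 107.8 m.

107.8 m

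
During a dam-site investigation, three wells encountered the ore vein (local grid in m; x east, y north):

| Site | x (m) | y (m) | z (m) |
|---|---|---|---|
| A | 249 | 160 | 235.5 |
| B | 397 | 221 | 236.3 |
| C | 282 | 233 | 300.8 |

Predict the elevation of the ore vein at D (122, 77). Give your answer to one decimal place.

Let the plane be z = a·x + b·y + c.
B−A: 148a + 61b = 0.8;  C−A: 33a + 73b = 65.3.
Solving gives a = −0.44647, b = 1.09635.
Then c = 235.5 − a·249 − b·160 = 171.25.
At (122, 77): z = −54.5 + 84.4 + 171.25 = 201.2 m.

201.2 m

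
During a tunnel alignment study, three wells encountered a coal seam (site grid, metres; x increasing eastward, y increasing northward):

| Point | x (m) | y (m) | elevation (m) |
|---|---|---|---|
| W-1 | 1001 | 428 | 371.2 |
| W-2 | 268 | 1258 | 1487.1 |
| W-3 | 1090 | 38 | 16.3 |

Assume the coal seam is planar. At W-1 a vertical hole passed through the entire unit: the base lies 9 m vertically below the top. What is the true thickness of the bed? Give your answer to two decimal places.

Let the plane be z = a·x + b·y + c.
W-2−W-1: −733a + 830b = 1115.9;  W-3−W-1: 89a − 390b = −354.9.
Solving gives a = −0.66337, b = 0.75862.
|∇z| = √(a²+b²) = 1.00775, so dip δ = arctan(1.00775) = 45.22°.
True thickness = vertical thickness × cos δ = 9 × cos 45.22° = 6.34 m.

6.34 m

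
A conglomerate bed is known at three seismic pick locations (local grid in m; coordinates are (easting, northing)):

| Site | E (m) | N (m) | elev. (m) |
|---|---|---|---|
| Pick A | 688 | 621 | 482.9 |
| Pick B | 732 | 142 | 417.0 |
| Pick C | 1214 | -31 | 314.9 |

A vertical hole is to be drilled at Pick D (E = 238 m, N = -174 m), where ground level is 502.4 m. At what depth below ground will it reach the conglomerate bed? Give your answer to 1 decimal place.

Two edge vectors: Pick A→Pick B = (44, -479, -65.9), Pick A→Pick C = (526, -652, -168).
Normal n = (Pick A→Pick B) × (Pick A→Pick C) = (37505.2, -27271.4, 223266).
So ∂z/∂E = −n_x/n_z = −0.167984 and ∂z/∂N = −n_y/n_z = 0.122148.
Intercept c from Pick A: 482.9 + 115.57 − 75.85 = 522.62.
At (238, -174): z_contact = −39.98 − 21.25 + 522.62 = 461.39 m.
Depth below ground = 502.4 − 461.39 = 41.0 m.

41.0 m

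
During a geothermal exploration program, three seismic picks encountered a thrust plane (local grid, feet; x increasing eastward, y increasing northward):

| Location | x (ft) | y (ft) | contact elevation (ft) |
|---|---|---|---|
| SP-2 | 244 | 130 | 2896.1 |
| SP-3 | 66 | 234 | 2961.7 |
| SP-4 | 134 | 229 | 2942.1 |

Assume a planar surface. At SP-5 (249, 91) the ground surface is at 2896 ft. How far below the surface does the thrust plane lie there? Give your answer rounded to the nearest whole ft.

7 ft

Let the plane be z = a·x + b·y + c.
SP-3−SP-2: −178a + 104b = 65.6;  SP-4−SP-2: −110a + 99b = 46.
Solving gives a = −0.27667, b = 0.15723.
Then c = 2896.1 − a·244 − b·130 = 2943.17.
At (249, 91): z_contact = −68.9 + 14.3 + 2943.17 = 2888.6 ft.
Depth below ground = 2896 − 2888.6 = 7 ft.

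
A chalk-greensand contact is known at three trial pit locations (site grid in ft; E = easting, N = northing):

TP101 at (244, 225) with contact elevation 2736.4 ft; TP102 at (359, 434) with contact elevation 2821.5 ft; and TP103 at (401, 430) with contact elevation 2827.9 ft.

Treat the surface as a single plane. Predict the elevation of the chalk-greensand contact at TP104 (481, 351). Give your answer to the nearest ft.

2818 ft

Two edge vectors: TP101→TP102 = (115, 209, 85.1), TP101→TP103 = (157, 205, 91.5).
Normal n = (TP101→TP102) × (TP101→TP103) = (1678, 2838.2, -9238).
So ∂z/∂E = −n_x/n_z = 0.18164 and ∂z/∂N = −n_y/n_z = 0.30723.
Intercept c from TP101: 2736.4 − 44.32 − 69.13 = 2622.95.
At (481, 351): z = 87.4 + 107.8 + 2622.95 = 2818.2 ft.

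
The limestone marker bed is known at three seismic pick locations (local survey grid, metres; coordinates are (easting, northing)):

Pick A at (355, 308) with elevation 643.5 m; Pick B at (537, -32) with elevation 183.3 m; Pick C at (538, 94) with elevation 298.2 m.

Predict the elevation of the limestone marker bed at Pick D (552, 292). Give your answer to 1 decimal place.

468.7 m

Let the plane be z = a·E + b·N + c.
Pick B−Pick A: 182a − 340b = −460.2;  Pick C−Pick A: 183a − 214b = −345.3.
Solving gives a = −0.81296, b = 0.91836.
Then c = 643.5 − a·355 − b·308 = 649.25.
At (552, 292): z = −448.8 + 268.2 + 649.25 = 468.7 m.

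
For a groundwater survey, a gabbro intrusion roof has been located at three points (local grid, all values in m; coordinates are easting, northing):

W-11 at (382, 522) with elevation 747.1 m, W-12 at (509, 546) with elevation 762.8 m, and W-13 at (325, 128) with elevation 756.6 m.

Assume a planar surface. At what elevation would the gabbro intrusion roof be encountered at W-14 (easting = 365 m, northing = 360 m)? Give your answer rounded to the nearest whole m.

752 m

Two edge vectors: W-11→W-12 = (127, 24, 15.7), W-11→W-13 = (-57, -394, 9.5).
Normal n = (W-11→W-12) × (W-11→W-13) = (6413.8, -2101.4, -48670).
So ∂z/∂easting = −n_x/n_z = 0.13178 and ∂z/∂northing = −n_y/n_z = −0.04318.
Intercept c from W-11: 747.1 − 50.34 + 22.54 = 719.30.
At (365, 360): z = 48.1 − 15.5 + 719.30 = 751.9 m.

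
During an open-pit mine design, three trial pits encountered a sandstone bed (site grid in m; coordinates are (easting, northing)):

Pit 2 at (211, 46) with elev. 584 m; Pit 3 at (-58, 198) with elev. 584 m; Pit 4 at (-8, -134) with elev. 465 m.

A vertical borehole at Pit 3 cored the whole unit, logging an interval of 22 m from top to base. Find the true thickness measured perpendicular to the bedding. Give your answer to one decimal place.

20.1 m

Two edge vectors: Pit 2→Pit 3 = (-269, 152, 0), Pit 2→Pit 4 = (-219, -180, -119).
Normal n = (Pit 2→Pit 3) × (Pit 2→Pit 4) = (-18088, -32011, 81708).
So ∂z/∂E = −n_x/n_z = 0.22137 and ∂z/∂N = −n_y/n_z = 0.39177.
|∇z| = √(a²+b²) = 0.44999, so dip δ = arctan(0.44999) = 24.23°.
True thickness = vertical thickness × cos δ = 22 × cos 24.23° = 20.1 m.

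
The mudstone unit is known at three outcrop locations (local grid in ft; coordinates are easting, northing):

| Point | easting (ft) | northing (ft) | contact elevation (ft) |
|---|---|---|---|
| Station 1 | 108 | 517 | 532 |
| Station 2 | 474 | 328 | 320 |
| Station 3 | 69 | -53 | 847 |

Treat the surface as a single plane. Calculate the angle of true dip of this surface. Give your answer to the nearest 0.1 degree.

Let the plane be z = a·easting + b·northing + c.
Station 2−Station 1: 366a − 189b = −212;  Station 3−Station 1: −39a − 570b = 315.
Solving gives a = −0.83510, b = −0.49549.
Gradient magnitude |∇z| = √(a² + b²) = √(0.69740 + 0.24551) = 0.97104.
True dip = arctan(0.97104) = 44.2°, dipping toward ENE (azimuth ≈ 059°).

44.2°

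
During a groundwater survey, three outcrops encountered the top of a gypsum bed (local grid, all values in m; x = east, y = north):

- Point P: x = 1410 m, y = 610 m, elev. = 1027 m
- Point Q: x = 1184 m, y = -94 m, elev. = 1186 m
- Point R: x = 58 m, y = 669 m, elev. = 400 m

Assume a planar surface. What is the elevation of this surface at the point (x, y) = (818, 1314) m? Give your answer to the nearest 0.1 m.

Let the plane be z = a·x + b·y + c.
Point Q−Point P: −226a − 704b = 159;  Point R−Point P: −1352a + 59b = −627.
Solving gives a = 0.447631, b = −0.369552.
Then c = 1027 − a·1410 − b·610 = 621.27.
At (818, 1314): z = 366.2 − 485.6 + 621.27 = 501.8 m.

501.8 m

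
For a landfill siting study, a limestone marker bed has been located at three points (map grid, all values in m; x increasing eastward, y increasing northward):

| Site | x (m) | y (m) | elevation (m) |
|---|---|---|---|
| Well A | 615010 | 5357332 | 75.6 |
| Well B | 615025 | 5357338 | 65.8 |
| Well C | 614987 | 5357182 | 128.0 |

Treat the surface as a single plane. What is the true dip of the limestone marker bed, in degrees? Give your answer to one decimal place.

31.3°

Let the plane be z = a·x + b·y + c.
Well B−Well A: 15a + 6b = −9.8;  Well C−Well A: −23a − 150b = 52.4.
Solving gives a = −0.54716, b = −0.26544.
Gradient magnitude |∇z| = √(a² + b²) = √(0.29938 + 0.07046) = 0.60814.
True dip = arctan(0.60814) = 31.3°, dipping toward ENE (azimuth ≈ 064°).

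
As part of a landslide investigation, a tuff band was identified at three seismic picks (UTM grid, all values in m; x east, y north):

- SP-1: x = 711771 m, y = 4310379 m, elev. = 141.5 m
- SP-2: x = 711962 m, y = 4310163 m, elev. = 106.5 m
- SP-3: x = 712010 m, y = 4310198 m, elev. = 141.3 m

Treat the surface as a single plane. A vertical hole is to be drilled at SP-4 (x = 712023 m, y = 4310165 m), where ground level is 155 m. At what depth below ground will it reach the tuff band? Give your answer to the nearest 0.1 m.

Two edge vectors: SP-1→SP-2 = (191, -216, -35), SP-1→SP-3 = (239, -181, -0.2).
Normal n = (SP-1→SP-2) × (SP-1→SP-3) = (-6291.8, -8326.8, 17053).
So ∂z/∂x = −n_x/n_z = 0.368955609 and ∂z/∂y = −n_y/n_z = 0.488289451.
Intercept c from SP-1: 141.5 − 262611.90 − 2104712.59 = −2367183.00.
At (712023, 4310165): z_contact = 262704.88 + 2104608.10 − 2367183.00 = 129.98 m.
Depth below ground = 155 − 129.98 = 25.0 m.

25.0 m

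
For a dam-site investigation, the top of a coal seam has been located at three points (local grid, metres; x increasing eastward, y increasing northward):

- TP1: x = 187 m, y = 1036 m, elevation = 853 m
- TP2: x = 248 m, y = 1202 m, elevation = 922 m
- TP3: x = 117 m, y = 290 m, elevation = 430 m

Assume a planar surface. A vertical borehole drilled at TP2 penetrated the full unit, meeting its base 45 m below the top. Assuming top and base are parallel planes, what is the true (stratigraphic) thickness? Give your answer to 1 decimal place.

Two edge vectors: TP1→TP2 = (61, 166, 69), TP1→TP3 = (-70, -746, -423).
Normal n = (TP1→TP2) × (TP1→TP3) = (-18744, 20973, -33886).
So ∂z/∂x = −n_x/n_z = −0.55315 and ∂z/∂y = −n_y/n_z = 0.61893.
|∇z| = √(a²+b²) = 0.83009, so dip δ = arctan(0.83009) = 39.70°.
True thickness = vertical thickness × cos δ = 45 × cos 39.70° = 34.6 m.

34.6 m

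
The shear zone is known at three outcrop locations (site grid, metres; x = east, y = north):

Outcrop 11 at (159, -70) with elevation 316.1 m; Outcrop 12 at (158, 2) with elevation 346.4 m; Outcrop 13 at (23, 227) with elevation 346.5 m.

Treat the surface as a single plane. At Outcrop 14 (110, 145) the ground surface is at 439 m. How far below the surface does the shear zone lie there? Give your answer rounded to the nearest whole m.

Two edge vectors: Outcrop 11→Outcrop 12 = (-1, 72, 30.3), Outcrop 11→Outcrop 13 = (-136, 297, 30.4).
Normal n = (Outcrop 11→Outcrop 12) × (Outcrop 11→Outcrop 13) = (-6810.3, -4090.4, 9495).
So ∂z/∂x = −n_x/n_z = 0.71725 and ∂z/∂y = −n_y/n_z = 0.43080.
Intercept c from Outcrop 11: 316.1 − 114.04 + 30.16 = 232.21.
At (110, 145): z_contact = 78.9 + 62.5 + 232.21 = 373.6 m.
Depth below ground = 439 − 373.6 = 65 m.

65 m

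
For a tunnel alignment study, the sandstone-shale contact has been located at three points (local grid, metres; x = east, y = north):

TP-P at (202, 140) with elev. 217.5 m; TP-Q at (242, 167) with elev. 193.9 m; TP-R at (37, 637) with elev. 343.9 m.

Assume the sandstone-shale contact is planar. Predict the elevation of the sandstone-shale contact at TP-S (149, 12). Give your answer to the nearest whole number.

Two edge vectors: TP-P→TP-Q = (40, 27, -23.6), TP-P→TP-R = (-165, 497, 126.4).
Normal n = (TP-P→TP-Q) × (TP-P→TP-R) = (15142, -1162, 24335).
So ∂z/∂x = −n_x/n_z = −0.62223 and ∂z/∂y = −n_y/n_z = 0.04775.
Intercept c from TP-P: 217.5 + 125.69 − 6.69 = 336.51.
At (149, 12): z = −92.7 + 0.6 + 336.51 = 244.4 m.

244 m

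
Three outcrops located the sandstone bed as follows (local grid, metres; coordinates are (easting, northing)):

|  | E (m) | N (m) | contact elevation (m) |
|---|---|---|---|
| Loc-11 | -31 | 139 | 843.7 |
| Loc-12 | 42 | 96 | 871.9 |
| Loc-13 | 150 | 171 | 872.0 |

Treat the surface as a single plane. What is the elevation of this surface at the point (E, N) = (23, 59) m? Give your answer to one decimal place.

879.0 m

Two edge vectors: Loc-11→Loc-12 = (73, -43, 28.2), Loc-11→Loc-13 = (181, 32, 28.3).
Normal n = (Loc-11→Loc-12) × (Loc-11→Loc-13) = (-2119.3, 3038.3, 10119).
So ∂z/∂E = −n_x/n_z = 0.20944 and ∂z/∂N = −n_y/n_z = −0.30026.
Intercept c from Loc-11: 843.7 + 6.49 + 41.74 = 891.93.
At (23, 59): z = 4.8 − 17.7 + 891.93 = 879.0 m.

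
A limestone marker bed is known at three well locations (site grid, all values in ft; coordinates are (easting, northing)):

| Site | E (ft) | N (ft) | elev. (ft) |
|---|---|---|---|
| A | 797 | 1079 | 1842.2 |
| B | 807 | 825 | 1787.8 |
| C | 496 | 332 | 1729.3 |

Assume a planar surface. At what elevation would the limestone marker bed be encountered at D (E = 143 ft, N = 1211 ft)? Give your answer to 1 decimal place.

1962.9 ft

Let the plane be z = a·E + b·N + c.
B−A: 10a − 254b = −54.4;  C−A: −301a − 747b = −112.9.
Solving gives a = −0.142512, b = 0.208563.
Then c = 1842.2 − a·797 − b·1079 = 1730.74.
At (143, 1211): z = −20.4 + 252.6 + 1730.74 = 1962.9 ft.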